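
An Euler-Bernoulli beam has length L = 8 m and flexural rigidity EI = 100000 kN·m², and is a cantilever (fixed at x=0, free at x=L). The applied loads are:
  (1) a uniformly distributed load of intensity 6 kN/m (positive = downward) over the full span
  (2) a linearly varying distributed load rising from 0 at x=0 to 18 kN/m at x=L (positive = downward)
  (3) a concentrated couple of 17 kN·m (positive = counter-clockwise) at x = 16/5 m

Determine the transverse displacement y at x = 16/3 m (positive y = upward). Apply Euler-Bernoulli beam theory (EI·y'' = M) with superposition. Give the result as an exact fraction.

y(16/3) = -331468/6328125 m

Load 1 — uniform load w=6 kN/m over full span:
  y_1 = -wx²(x²-4Lx+6L²)/(24EI) = -6·(16/3)²·((16/3)²-4·8·(16/3)+6·8²)/(24·100000) = -4352/253125 m
Load 2 — triangular load w₀=18 kN/m (0→w₀ over full span):
  y_2 = (w₀Lx³/12-w₀L²x²/6-w₀x⁵/(120L))/EI = (18·8·(16/3)³/12-18·8²·(16/3)²/6-18·(16/3)⁵/(120·8))/100000 = -47104/1265625 m
Load 3 — applied couple M₀=17 kN·m at a=16/5 m (b=L-a=24/5):
  y_3 = M₀a(2x-a)/(2EI)  [x>a] = 17·(16/5)·(2·(16/3)-(16/5))/(2·100000) = 476/234375 m
Superposition: y = Σ y_i = -331468/6328125 m ≈ -0.052380 m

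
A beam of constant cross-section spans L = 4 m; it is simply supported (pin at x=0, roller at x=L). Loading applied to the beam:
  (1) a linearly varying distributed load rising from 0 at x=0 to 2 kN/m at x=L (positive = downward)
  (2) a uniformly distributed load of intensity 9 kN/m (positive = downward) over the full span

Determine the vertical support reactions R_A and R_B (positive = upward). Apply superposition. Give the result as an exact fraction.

R_A = 58/3 kN, R_B = 62/3 kN

Load 1 — triangular load w₀=2 kN/m (0→w₀ over full span):
  R_A = w₀L/6 = 2·4/6 = 4/3 kN
  R_B = w₀L/3 = 2·4/3 = 8/3 kN
Load 2 — uniform load w=9 kN/m over full span:
  R_A = wL/2 = 9·4/2 = 18 kN
  R_B = wL/2 = 9·4/2 = 18 kN
Superposition: R_A = 58/3 kN, R_B = 62/3 kN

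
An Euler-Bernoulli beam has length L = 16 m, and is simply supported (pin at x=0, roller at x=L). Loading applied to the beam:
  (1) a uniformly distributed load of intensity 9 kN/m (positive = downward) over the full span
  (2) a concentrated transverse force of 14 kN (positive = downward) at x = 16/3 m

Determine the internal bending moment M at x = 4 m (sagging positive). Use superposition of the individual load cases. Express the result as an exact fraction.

M(4) = 760/3 kN·m

Load 1 — uniform load w=9 kN/m over full span:
  M_1 = wx(L-x)/2 = 9·4·(16-4)/2 = 216 kN·m
Load 2 — point force P=14 kN at a=16/3 m (b=L-a=32/3):
  M_2 = Pbx/L  [x≤a] = 14·(32/3)·4/16 = 112/3 kN·m
Superposition: M = Σ M_i = 760/3 kN·m ≈ 253.333333 kN·m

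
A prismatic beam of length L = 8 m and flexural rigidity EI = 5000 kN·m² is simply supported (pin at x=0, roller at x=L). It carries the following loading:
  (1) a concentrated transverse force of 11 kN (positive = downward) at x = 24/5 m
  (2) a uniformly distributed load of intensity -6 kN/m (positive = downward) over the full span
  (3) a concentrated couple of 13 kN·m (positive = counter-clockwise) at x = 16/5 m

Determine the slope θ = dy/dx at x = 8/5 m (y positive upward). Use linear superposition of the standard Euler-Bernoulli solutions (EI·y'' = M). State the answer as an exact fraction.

Load 1 — point force P=11 kN at a=24/5 m (b=L-a=16/5):
  θ_1 = -Pb(L²-b²-3x²)/(6LEI)  [x≤a] = -11·(16/5)·(8²-(16/5)²-3·(8/5)²)/(6·8·5000) = -528/78125 rad
Load 2 — uniform load w=-6 kN/m over full span:
  θ_2 = -w(L³-6Lx²+4x³)/(24EI) = -(-6)·(8³-6·8·(8/5)²+4·(8/5)³)/(24·5000) = 1584/78125 rad
Load 3 — applied couple M₀=13 kN·m at a=16/5 m (b=L-a=24/5):
  θ_3 = (M₀x²/(2L)+C₁)/EI  [x≤a] with C₁=M₀(3b²-L²)/(6L)=104/75 = (13·(8/5)²/(2·8)+(104/75))/5000 = 13/18750 rad
Superposition: θ = Σ θ_i = 6661/468750 rad ≈ 0.014210 rad

θ(8/5) = 6661/468750 rad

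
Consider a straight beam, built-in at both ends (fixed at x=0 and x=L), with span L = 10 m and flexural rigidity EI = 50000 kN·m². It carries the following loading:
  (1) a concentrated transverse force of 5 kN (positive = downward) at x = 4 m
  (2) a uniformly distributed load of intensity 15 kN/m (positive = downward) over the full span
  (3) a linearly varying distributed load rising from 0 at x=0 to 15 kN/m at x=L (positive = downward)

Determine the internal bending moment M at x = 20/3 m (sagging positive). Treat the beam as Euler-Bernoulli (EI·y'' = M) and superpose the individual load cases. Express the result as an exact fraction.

Load 1 — point force P=5 kN at a=4 m (b=L-a=6):
  M_1 = Pa²(a+3b)(L-x)/L³ - Pa²b/L²  [x>a] = 5·4²·(4+3·6)·(10-(20/3))/10³ - 5·4²·6/10² = 16/15 kN·m
Load 2 — uniform load w=15 kN/m over full span:
  M_2 = wLx/2 - wL²/12 - wx²/2 = 15·10·(20/3)/2 - 15·10²/12 - 15·(20/3)²/2 = 125/3 kN·m
Load 3 — triangular load w₀=15 kN/m (0→w₀ over full span):
  M_3 = 3w₀Lx/20 - w₀L²/30 - w₀x³/(6L) = 3·15·10·(20/3)/20 - 15·10²/30 - 15·(20/3)³/(6·10) = 700/27 kN·m
Superposition: M = Σ M_i = 9269/135 kN·m ≈ 68.659259 kN·m

M(20/3) = 9269/135 kN·m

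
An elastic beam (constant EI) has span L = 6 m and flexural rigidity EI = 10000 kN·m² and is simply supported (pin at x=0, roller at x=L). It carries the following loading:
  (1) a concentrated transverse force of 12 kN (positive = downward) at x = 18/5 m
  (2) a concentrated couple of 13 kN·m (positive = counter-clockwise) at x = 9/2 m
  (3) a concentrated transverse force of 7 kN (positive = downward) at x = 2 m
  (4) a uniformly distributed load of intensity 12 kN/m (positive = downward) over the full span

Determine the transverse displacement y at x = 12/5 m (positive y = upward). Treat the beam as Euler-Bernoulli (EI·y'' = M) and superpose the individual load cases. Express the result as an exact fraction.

y(12/5) = -717151/25000000 m

Load 1 — point force P=12 kN at a=18/5 m (b=L-a=12/5):
  y_1 = -Pbx(L²-b²-x²)/(6LEI)  [x≤a] = -12·(12/5)·(12/5)·(6²-(12/5)²-(12/5)²)/(6·6·10000) = -1836/390625 m
Load 2 — applied couple M₀=13 kN·m at a=9/2 m (b=L-a=3/2):
  y_2 = (M₀x³/(6L)+C₁x)/EI  [x≤a] with C₁=M₀(3b²-L²)/(6L)=-169/16 = (13·(12/5)³/(6·6)+(-169/16)·(12/5))/10000 = -10179/5000000 m
Load 3 — point force P=7 kN at a=2 m (b=L-a=4):
  y_3 = -Pa(L-x)(2Lx-a²-x²)/(6LEI)  [x>a] = -7·2·(6-(12/5))·(2·6·(12/5)-2²-(12/5)²)/(6·6·10000) = -833/312500 m
Load 4 — uniform load w=12 kN/m over full span:
  y_4 = -wx(L³-2Lx²+x³)/(24EI) = -12·(12/5)·(6³-2·6·(12/5)²+(12/5)³)/(24·10000) = -7533/390625 m
Superposition: y = Σ y_i = -717151/25000000 m ≈ -0.028686 m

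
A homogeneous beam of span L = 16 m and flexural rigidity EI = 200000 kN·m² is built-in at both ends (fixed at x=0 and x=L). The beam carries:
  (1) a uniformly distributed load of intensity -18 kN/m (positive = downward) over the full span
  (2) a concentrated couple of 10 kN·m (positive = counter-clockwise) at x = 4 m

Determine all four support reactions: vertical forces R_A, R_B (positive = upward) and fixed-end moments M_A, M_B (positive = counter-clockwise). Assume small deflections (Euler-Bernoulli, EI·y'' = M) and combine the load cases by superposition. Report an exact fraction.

Load 1 — uniform load w=-18 kN/m over full span:
  R_A = wL/2 = (-18)·16/2 = -144 kN
  M_A = wL²/12 = (-18)·16²/12 = -384 kN·m
  R_B = wL/2 = (-18)·16/2 = -144 kN
  M_B = -wL²/12 = -(-18)·16²/12 = 384 kN·m
Load 2 — applied couple M₀=10 kN·m at a=4 m (b=L-a=12):
  R_A = 6M₀ab/L³ = 6·10·4·12/16³ = 45/64 kN
  M_A = M₀b(2a-b)/L² = 10·12·(2·4-12)/16² = -15/8 kN·m
  R_B = -6M₀ab/L³ = -6·10·4·12/16³ = -45/64 kN
  M_B = M₀a(2b-a)/L² = 10·4·(2·12-4)/16² = 25/8 kN·m
Superposition: R_A = -9171/64 kN, M_A = -3087/8 kN·m, R_B = -9261/64 kN, M_B = 3097/8 kN·m

R_A = -9171/64 kN, M_A = -3087/8 kN·m, R_B = -9261/64 kN, M_B = 3097/8 kN·m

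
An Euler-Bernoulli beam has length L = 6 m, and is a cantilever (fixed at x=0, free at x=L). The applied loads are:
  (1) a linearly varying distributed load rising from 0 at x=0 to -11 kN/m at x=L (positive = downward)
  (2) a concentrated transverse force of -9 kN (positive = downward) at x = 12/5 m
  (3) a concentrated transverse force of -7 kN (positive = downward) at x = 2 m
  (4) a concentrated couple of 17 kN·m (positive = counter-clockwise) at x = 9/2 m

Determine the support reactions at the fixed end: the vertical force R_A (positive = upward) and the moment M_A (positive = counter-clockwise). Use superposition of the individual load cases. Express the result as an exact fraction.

R_A = -49 kN, M_A = -923/5 kN·m

Load 1 — triangular load w₀=-11 kN/m (0→w₀ over full span):
  R_A = w₀L/2 = (-11)·6/2 = -33 kN
  M_A = w₀L²/3 = (-11)·6²/3 = -132 kN·m
Load 2 — point force P=-9 kN at a=12/5 m (b=L-a=18/5):
  R_A = P = (-9) = -9 kN
  M_A = Pa = (-9)·(12/5) = -108/5 kN·m
Load 3 — point force P=-7 kN at a=2 m (b=L-a=4):
  R_A = P = (-7) = -7 kN
  M_A = Pa = (-7)·2 = -14 kN·m
Load 4 — applied couple M₀=17 kN·m at a=9/2 m (b=L-a=3/2):
  R_A = 0 kN
  M_A = -M₀ = -17 kN·m
Superposition: R_A = -49 kN, M_A = -923/5 kN·m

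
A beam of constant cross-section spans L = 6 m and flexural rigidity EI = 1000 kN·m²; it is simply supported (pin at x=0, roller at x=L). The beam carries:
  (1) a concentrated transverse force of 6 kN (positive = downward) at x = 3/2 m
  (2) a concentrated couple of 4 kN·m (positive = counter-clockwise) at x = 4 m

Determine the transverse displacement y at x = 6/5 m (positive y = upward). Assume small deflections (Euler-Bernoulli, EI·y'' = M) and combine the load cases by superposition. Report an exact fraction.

Load 1 — point force P=6 kN at a=3/2 m (b=L-a=9/2):
  y_1 = -Pbx(L²-b²-x²)/(6LEI)  [x≤a] = -6·(9/2)·(6/5)·(6²-(9/2)²-(6/5)²)/(6·6·1000) = -12879/1000000 m
Load 2 — applied couple M₀=4 kN·m at a=4 m (b=L-a=2):
  y_2 = (M₀x³/(6L)+C₁x)/EI  [x≤a] with C₁=M₀(3b²-L²)/(6L)=-8/3 = (4·(6/5)³/(6·6)+(-8/3)·(6/5))/1000 = -47/15625 m
Superposition: y = Σ y_i = -15887/1000000 m ≈ -0.015887 m

y(6/5) = -15887/1000000 m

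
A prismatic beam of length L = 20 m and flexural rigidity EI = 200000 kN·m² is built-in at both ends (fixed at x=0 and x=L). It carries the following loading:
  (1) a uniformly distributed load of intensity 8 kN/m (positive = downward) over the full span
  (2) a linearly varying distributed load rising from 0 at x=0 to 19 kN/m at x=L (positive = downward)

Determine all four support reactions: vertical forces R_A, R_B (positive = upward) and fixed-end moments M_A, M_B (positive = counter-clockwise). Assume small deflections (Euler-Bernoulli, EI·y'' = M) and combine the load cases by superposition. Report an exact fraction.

R_A = 137 kN, M_A = 520 kN·m, R_B = 213 kN, M_B = -1940/3 kN·m

Load 1 — uniform load w=8 kN/m over full span:
  R_A = wL/2 = 8·20/2 = 80 kN
  M_A = wL²/12 = 8·20²/12 = 800/3 kN·m
  R_B = wL/2 = 8·20/2 = 80 kN
  M_B = -wL²/12 = -8·20²/12 = -800/3 kN·m
Load 2 — triangular load w₀=19 kN/m (0→w₀ over full span):
  R_A = 3w₀L/20 = 3·19·20/20 = 57 kN
  M_A = w₀L²/30 = 19·20²/30 = 760/3 kN·m
  R_B = 7w₀L/20 = 7·19·20/20 = 133 kN
  M_B = -w₀L²/20 = -19·20²/20 = -380 kN·m
Superposition: R_A = 137 kN, M_A = 520 kN·m, R_B = 213 kN, M_B = -1940/3 kN·m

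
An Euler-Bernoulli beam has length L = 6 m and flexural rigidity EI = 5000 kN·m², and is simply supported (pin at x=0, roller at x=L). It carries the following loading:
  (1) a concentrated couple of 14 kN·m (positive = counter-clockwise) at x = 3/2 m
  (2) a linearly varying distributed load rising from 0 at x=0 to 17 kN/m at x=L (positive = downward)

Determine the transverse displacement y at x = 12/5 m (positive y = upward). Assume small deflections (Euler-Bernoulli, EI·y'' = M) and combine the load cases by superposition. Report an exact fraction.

y(12/5) = -6954129/312500000 m

Load 1 — applied couple M₀=14 kN·m at a=3/2 m (b=L-a=9/2):
  y_1 = (M₀x³/(6L)-M₀(x-a)²/2+C₁x)/EI  [x>a] with C₁=M₀(3b²-L²)/(6L)=77/8 = (14·(12/5)³/(6·6)-14·((12/5)-(3/2))²/2+(77/8)·(12/5))/5000 = 11403/2500000 m
Load 2 — triangular load w₀=17 kN/m (0→w₀ over full span):
  y_2 = -w₀x(7L⁴-10L²x²+3x⁴)/(360LEI) = -17·(12/5)·(7·6⁴-10·6²·(12/5)²+3·(12/5)⁴)/(360·6·5000) = -523719/19531250 m
Superposition: y = Σ y_i = -6954129/312500000 m ≈ -0.022253 m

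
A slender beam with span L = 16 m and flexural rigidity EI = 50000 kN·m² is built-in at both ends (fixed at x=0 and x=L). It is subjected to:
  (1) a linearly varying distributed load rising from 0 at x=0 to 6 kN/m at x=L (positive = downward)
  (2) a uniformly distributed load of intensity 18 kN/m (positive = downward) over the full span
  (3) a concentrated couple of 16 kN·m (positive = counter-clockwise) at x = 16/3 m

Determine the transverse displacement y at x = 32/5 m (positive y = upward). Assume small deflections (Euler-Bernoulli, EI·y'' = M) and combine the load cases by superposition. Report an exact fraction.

y(32/5) = -3159168/48828125 m

Load 1 — triangular load w₀=6 kN/m (0→w₀ over full span):
  y_1 = -w₀x²(L-x)²(x+2L)/(120LEI) = -6·(32/5)²·(16-(32/5))²·((32/5)+2·16)/(120·16·50000) = -442368/48828125 m
Load 2 — uniform load w=18 kN/m over full span:
  y_2 = -wx²(L-x)²/(24EI) = -18·(32/5)²·(16-(32/5))²/(24·50000) = -110592/1953125 m
Load 3 — applied couple M₀=16 kN·m at a=16/3 m (b=L-a=32/3):
  y_3 = (R_Ax³/6 - M_Ax²/2 - M₀(x-a)²/2)/EI  [x>a] with R_A=4/3, M_A=0 = ((4/3)·(32/5)³/6 - 0·(32/5)²/2 - 16·((32/5)-(16/3))²/2)/50000 = 384/390625 m
Superposition: y = Σ y_i = -3159168/48828125 m ≈ -0.064700 m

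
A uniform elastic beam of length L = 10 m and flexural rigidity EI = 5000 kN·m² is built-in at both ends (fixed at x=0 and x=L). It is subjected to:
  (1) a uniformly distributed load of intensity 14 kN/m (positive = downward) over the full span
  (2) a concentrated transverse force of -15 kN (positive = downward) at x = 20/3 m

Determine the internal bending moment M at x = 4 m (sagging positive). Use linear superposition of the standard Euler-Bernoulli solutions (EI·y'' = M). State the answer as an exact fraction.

M(4) = 422/9 kN·m

Load 1 — uniform load w=14 kN/m over full span:
  M_1 = wLx/2 - wL²/12 - wx²/2 = 14·10·4/2 - 14·10²/12 - 14·4²/2 = 154/3 kN·m
Load 2 — point force P=-15 kN at a=20/3 m (b=L-a=10/3):
  M_2 = Pb²(3a+b)x/L³ - Pab²/L²  [x≤a] = (-15)·(10/3)²·(3·(20/3)+(10/3))·4/10³ - (-15)·(20/3)·(10/3)²/10² = -40/9 kN·m
Superposition: M = Σ M_i = 422/9 kN·m ≈ 46.888889 kN·m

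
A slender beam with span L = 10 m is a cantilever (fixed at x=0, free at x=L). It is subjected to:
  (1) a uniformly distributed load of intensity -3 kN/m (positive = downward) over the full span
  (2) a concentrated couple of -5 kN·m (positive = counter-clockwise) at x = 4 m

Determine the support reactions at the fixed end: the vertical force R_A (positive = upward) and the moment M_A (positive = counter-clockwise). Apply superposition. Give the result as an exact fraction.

R_A = -30 kN, M_A = -145 kN·m

Load 1 — uniform load w=-3 kN/m over full span:
  R_A = wL = (-3)·10 = -30 kN
  M_A = wL²/2 = (-3)·10²/2 = -150 kN·m
Load 2 — applied couple M₀=-5 kN·m at a=4 m (b=L-a=6):
  R_A = 0 kN
  M_A = -M₀ = -(-5) = 5 kN·m
Superposition: R_A = -30 kN, M_A = -145 kN·m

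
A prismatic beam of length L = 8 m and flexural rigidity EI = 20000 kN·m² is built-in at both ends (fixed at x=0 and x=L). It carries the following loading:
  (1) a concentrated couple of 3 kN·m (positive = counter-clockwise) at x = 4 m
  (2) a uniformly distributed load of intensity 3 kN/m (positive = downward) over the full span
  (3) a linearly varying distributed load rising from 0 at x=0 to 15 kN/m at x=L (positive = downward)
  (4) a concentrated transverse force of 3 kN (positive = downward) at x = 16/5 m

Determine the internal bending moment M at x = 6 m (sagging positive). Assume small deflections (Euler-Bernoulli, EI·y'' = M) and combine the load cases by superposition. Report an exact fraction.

Load 1 — applied couple M₀=3 kN·m at a=4 m (b=L-a=4):
  M_1 = R_Ax - M_A - M₀  [x>a] with R_A=9/16, M_A=3/4 = (9/16)·6 - (3/4) - 3 = -3/8 kN·m
Load 2 — uniform load w=3 kN/m over full span:
  M_2 = wLx/2 - wL²/12 - wx²/2 = 3·8·6/2 - 3·8²/12 - 3·6²/2 = 2 kN·m
Load 3 — triangular load w₀=15 kN/m (0→w₀ over full span):
  M_3 = 3w₀Lx/20 - w₀L²/30 - w₀x³/(6L) = 3·15·8·6/20 - 15·8²/30 - 15·6³/(6·8) = 17/2 kN·m
Load 4 — point force P=3 kN at a=16/5 m (b=L-a=24/5):
  M_4 = Pa²(a+3b)(L-x)/L³ - Pa²b/L²  [x>a] = 3·(16/5)²·((16/5)+3·(24/5))·(8-6)/8³ - 3·(16/5)²·(24/5)/8² = -24/125 kN·m
Superposition: M = Σ M_i = 9933/1000 kN·m ≈ 9.933000 kN·m

M(6) = 9933/1000 kN·m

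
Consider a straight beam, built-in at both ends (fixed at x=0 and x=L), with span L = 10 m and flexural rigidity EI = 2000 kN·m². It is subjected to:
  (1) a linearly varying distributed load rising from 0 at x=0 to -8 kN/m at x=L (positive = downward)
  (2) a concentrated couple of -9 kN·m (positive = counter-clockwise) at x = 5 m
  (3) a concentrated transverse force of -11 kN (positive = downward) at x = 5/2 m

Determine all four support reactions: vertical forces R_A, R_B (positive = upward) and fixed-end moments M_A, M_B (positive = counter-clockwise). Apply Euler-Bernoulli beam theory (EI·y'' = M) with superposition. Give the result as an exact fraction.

Load 1 — triangular load w₀=-8 kN/m (0→w₀ over full span):
  R_A = 3w₀L/20 = 3·(-8)·10/20 = -12 kN
  M_A = w₀L²/30 = (-8)·10²/30 = -80/3 kN·m
  R_B = 7w₀L/20 = 7·(-8)·10/20 = -28 kN
  M_B = -w₀L²/20 = -(-8)·10²/20 = 40 kN·m
Load 2 — applied couple M₀=-9 kN·m at a=5 m (b=L-a=5):
  R_A = 6M₀ab/L³ = 6·(-9)·5·5/10³ = -27/20 kN
  M_A = M₀b(2a-b)/L² = (-9)·5·(2·5-5)/10² = -9/4 kN·m
  R_B = -6M₀ab/L³ = -6·(-9)·5·5/10³ = 27/20 kN
  M_B = M₀a(2b-a)/L² = (-9)·5·(2·5-5)/10² = -9/4 kN·m
Load 3 — point force P=-11 kN at a=5/2 m (b=L-a=15/2):
  R_A = Pb²(3a+b)/L³ = (-11)·(15/2)²·(3·(5/2)+(15/2))/10³ = -297/32 kN
  M_A = Pab²/L² = (-11)·(5/2)·(15/2)²/10² = -495/32 kN·m
  R_B = Pa²(a+3b)/L³ = (-11)·(5/2)²·((5/2)+3·(15/2))/10³ = -55/32 kN
  M_B = -Pa²b/L² = -(-11)·(5/2)²·(15/2)/10² = 165/32 kN·m
Superposition: R_A = -3621/160 kN, M_A = -4261/96 kN·m, R_B = -4539/160 kN, M_B = 1373/32 kN·m

R_A = -3621/160 kN, M_A = -4261/96 kN·m, R_B = -4539/160 kN, M_B = 1373/32 kN·m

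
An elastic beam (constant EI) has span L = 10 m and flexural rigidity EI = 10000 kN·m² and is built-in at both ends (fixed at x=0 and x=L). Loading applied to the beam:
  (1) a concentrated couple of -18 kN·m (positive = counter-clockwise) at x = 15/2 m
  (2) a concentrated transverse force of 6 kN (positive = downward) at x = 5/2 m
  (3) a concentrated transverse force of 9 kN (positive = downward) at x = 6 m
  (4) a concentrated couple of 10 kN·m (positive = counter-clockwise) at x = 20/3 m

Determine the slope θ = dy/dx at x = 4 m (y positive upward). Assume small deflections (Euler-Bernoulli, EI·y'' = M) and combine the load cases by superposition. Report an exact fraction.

θ(4) = -4187/7500000 rad

Load 1 — applied couple M₀=-18 kN·m at a=15/2 m (b=L-a=5/2):
  θ_1 = (R_Ax²/2 - M_Ax)/EI  [x≤a] with R_A=-81/40, M_A=-45/8 = ((-81/40)·4²/2 - (-45/8)·4)/10000 = 63/100000 rad
Load 2 — point force P=6 kN at a=5/2 m (b=L-a=15/2):
  θ_2 = Pa²(L-x)(2bL-(3b+a)(L-x))/(2L³EI)  [x>a] = 6·(5/2)²·(10-4)·(2·(15/2)·10-(3·(15/2)+(5/2))·(10-4))/(2·10³·10000) = 0 rad
Load 3 — point force P=9 kN at a=6 m (b=L-a=4):
  θ_3 = -Pb²x(2aL-(3a+b)x)/(2L³EI)  [x≤a] = -9·4²·4·(2·6·10-(3·6+4)·4)/(2·10³·10000) = -72/78125 rad
Load 4 — applied couple M₀=10 kN·m at a=20/3 m (b=L-a=10/3):
  θ_4 = (R_Ax²/2 - M_Ax)/EI  [x≤a] with R_A=4/3, M_A=10/3 = ((4/3)·4²/2 - (10/3)·4)/10000 = -1/3750 rad
Superposition: θ = Σ θ_i = -4187/7500000 rad ≈ -0.000558 rad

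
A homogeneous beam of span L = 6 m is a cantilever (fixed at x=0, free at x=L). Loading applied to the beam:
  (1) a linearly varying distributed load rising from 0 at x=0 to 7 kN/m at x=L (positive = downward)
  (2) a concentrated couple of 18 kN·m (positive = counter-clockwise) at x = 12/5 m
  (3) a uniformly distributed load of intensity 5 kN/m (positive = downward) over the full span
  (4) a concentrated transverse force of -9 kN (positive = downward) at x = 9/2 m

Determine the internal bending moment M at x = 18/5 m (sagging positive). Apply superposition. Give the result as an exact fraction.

M(18/5) = -5943/250 kN·m

Load 1 — triangular load w₀=7 kN/m (0→w₀ over full span):
  M_1 = w₀Lx/2 - w₀L²/3 - w₀x³/(6L) = 7·6·(18/5)/2 - 7·6²/3 - 7·(18/5)³/(6·6) = -2184/125 kN·m
Load 2 — applied couple M₀=18 kN·m at a=12/5 m (b=L-a=18/5):
  M_2 = 0  [x>a] = 0 kN·m
Load 3 — uniform load w=5 kN/m over full span:
  M_3 = -w(L-x)²/2 = -5·(6-(18/5))²/2 = -72/5 kN·m
Load 4 — point force P=-9 kN at a=9/2 m (b=L-a=3/2):
  M_4 = -P(a-x)  [x≤a] = -(-9)·((9/2)-(18/5)) = 81/10 kN·m
Superposition: M = Σ M_i = -5943/250 kN·m ≈ -23.772000 kN·m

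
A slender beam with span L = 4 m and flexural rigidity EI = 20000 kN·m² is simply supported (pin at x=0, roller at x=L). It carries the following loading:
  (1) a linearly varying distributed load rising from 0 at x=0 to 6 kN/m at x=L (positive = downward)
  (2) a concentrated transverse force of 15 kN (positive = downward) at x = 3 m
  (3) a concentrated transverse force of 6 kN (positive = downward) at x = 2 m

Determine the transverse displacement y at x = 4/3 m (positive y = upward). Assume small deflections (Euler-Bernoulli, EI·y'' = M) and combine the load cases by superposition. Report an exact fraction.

y(4/3) = -12763/9720000 m

Load 1 — triangular load w₀=6 kN/m (0→w₀ over full span):
  y_1 = -w₀x(7L⁴-10L²x²+3x⁴)/(360LEI) = -6·(4/3)·(7·4⁴-10·4²·(4/3)²+3·(4/3)⁴)/(360·4·20000) = -64/151875 m
Load 2 — point force P=15 kN at a=3 m (b=L-a=1):
  y_2 = -Pbx(L²-b²-x²)/(6LEI)  [x≤a] = -15·1·(4/3)·(4²-1²-(4/3)²)/(6·4·20000) = -119/216000 m
Load 3 — point force P=6 kN at a=2 m (b=L-a=2):
  y_3 = -Pbx(L²-b²-x²)/(6LEI)  [x≤a] = -6·2·(4/3)·(4²-2²-(4/3)²)/(6·4·20000) = -23/67500 m
Superposition: y = Σ y_i = -12763/9720000 m ≈ -0.001313 m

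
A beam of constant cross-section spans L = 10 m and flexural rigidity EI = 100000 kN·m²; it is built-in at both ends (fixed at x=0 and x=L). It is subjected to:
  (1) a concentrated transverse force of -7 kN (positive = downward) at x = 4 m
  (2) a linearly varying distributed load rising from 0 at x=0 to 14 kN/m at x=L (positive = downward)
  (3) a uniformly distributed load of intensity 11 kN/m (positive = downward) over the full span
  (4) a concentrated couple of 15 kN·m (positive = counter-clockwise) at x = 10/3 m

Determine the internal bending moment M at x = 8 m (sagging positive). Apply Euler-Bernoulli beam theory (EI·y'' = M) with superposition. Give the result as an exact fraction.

Load 1 — point force P=-7 kN at a=4 m (b=L-a=6):
  M_1 = Pa²(a+3b)(L-x)/L³ - Pa²b/L²  [x>a] = (-7)·4²·(4+3·6)·(10-8)/10³ - (-7)·4²·6/10² = 224/125 kN·m
Load 2 — triangular load w₀=14 kN/m (0→w₀ over full span):
  M_2 = 3w₀Lx/20 - w₀L²/30 - w₀x³/(6L) = 3·14·10·8/20 - 14·10²/30 - 14·8³/(6·10) = 28/15 kN·m
Load 3 — uniform load w=11 kN/m over full span:
  M_3 = wLx/2 - wL²/12 - wx²/2 = 11·10·8/2 - 11·10²/12 - 11·8²/2 = -11/3 kN·m
Load 4 — applied couple M₀=15 kN·m at a=10/3 m (b=L-a=20/3):
  M_4 = R_Ax - M_A - M₀  [x>a] with R_A=2, M_A=0 = 2·8 - 0 - 15 = 1 kN·m
Superposition: M = Σ M_i = 124/125 kN·m ≈ 0.992000 kN·m

M(8) = 124/125 kN·m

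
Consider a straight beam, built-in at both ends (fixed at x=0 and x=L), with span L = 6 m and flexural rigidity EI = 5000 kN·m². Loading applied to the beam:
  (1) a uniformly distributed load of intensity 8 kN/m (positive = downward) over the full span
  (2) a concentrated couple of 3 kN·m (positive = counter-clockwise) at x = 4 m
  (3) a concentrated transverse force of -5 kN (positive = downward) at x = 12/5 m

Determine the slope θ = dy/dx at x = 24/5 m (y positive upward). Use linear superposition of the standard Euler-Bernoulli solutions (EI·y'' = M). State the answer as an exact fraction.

Load 1 — uniform load w=8 kN/m over full span:
  θ_1 = -wx(L-x)(L-2x)/(12EI) = -8·(24/5)·(6-(24/5))·(6-2·(24/5))/(12·5000) = 216/78125 rad
Load 2 — applied couple M₀=3 kN·m at a=4 m (b=L-a=2):
  θ_2 = (R_Ax²/2 - M_Ax - M₀(x-a))/EI  [x>a] with R_A=2/3, M_A=1 = ((2/3)·(24/5)²/2 - 1·(24/5) - 3·((24/5)-4))/5000 = 3/31250 rad
Load 3 — point force P=-5 kN at a=12/5 m (b=L-a=18/5):
  θ_3 = Pa²(L-x)(2bL-(3b+a)(L-x))/(2L³EI)  [x>a] = (-5)·(12/5)²·(6-(24/5))·(2·(18/5)·6-(3·(18/5)+(12/5))·(6-(24/5)))/(2·6³·5000) = -171/390625 rad
Superposition: θ = Σ θ_i = 1893/781250 rad ≈ 0.002423 rad

θ(24/5) = 1893/781250 rad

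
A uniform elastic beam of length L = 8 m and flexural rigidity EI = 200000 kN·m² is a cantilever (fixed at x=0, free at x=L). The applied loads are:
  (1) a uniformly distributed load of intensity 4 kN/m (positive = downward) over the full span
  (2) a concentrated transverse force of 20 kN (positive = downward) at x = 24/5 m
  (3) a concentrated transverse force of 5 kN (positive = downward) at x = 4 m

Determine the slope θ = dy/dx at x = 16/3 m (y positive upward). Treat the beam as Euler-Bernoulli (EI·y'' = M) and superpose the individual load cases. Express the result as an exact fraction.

Load 1 — uniform load w=4 kN/m over full span:
  θ_1 = -wx(x²-3Lx+3L²)/(6EI) = -4·(16/3)·((16/3)²-3·8·(16/3)+3·8²)/(6·200000) = -416/253125 rad
Load 2 — point force P=20 kN at a=24/5 m (b=L-a=16/5):
  θ_2 = -Pa²/(2EI)  [x>a] = -20·(24/5)²/(2·200000) = -18/15625 rad
Load 3 — point force P=5 kN at a=4 m (b=L-a=4):
  θ_3 = -Pa²/(2EI)  [x>a] = -5·4²/(2·200000) = -1/5000 rad
Superposition: θ = Σ θ_i = -30329/10125000 rad ≈ -0.002995 rad

θ(16/3) = -30329/10125000 rad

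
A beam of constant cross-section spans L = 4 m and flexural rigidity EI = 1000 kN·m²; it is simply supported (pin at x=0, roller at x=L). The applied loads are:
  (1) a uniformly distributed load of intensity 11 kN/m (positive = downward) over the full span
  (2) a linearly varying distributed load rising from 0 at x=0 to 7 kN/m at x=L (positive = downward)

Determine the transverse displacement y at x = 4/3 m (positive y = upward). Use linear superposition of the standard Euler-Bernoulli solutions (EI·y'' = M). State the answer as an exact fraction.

Load 1 — uniform load w=11 kN/m over full span:
  y_1 = -wx(L³-2Lx²+x³)/(24EI) = -11·(4/3)·(4³-2·4·(4/3)²+(4/3)³)/(24·1000) = -968/30375 m
Load 2 — triangular load w₀=7 kN/m (0→w₀ over full span):
  y_2 = -w₀x(7L⁴-10L²x²+3x⁴)/(360LEI) = -7·(4/3)·(7·4⁴-10·4²·(4/3)²+3·(4/3)⁴)/(360·4·1000) = -896/91125 m
Superposition: y = Σ y_i = -152/3645 m ≈ -0.041701 m

y(4/3) = -152/3645 m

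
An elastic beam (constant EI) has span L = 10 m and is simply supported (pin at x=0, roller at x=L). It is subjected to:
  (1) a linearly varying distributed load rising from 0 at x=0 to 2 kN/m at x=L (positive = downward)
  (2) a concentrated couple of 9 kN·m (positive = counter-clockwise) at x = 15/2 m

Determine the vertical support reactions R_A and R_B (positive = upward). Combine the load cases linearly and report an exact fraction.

R_A = 127/30 kN, R_B = 173/30 kN

Load 1 — triangular load w₀=2 kN/m (0→w₀ over full span):
  R_A = w₀L/6 = 2·10/6 = 10/3 kN
  R_B = w₀L/3 = 2·10/3 = 20/3 kN
Load 2 — applied couple M₀=9 kN·m at a=15/2 m (b=L-a=5/2):
  R_A = M₀/L = 9/10 kN
  R_B = -M₀/L = -9/10 kN
Superposition: R_A = 127/30 kN, R_B = 173/30 kN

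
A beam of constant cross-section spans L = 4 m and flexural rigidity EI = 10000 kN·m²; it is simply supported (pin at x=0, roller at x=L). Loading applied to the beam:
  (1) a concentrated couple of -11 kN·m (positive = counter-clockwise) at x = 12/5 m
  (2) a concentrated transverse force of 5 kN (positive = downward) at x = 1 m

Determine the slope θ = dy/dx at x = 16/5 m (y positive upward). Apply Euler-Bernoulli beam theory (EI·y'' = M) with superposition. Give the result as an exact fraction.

Load 1 — applied couple M₀=-11 kN·m at a=12/5 m (b=L-a=8/5):
  θ_1 = (M₀x²/(2L)-M₀(x-a)+C₁)/EI  [x>a] with C₁=M₀(3b²-L²)/(6L)=286/75 = ((-11)·(16/5)²/(2·4)-(-11)·((16/5)-(12/5))+(286/75))/10000 = -11/75000 rad
Load 2 — point force P=5 kN at a=1 m (b=L-a=3):
  θ_2 = -Pa(2L²-6Lx+3x²+a²)/(6LEI)  [x>a] = -5·1·(2·4²-6·4·(16/5)+3·(16/5)²+1²)/(6·4·10000) = 109/400000 rad
Superposition: θ = Σ θ_i = 151/1200000 rad ≈ 0.000126 rad

θ(16/5) = 151/1200000 rad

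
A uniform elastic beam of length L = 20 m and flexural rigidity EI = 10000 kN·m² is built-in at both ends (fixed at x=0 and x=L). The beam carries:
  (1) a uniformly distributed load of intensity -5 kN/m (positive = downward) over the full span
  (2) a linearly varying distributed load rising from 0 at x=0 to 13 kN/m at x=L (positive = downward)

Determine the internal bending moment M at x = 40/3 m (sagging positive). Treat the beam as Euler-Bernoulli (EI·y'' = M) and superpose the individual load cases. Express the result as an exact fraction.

Load 1 — uniform load w=-5 kN/m over full span:
  M_1 = wLx/2 - wL²/12 - wx²/2 = (-5)·20·(40/3)/2 - (-5)·20²/12 - (-5)·(40/3)²/2 = -500/9 kN·m
Load 2 — triangular load w₀=13 kN/m (0→w₀ over full span):
  M_2 = 3w₀Lx/20 - w₀L²/30 - w₀x³/(6L) = 3·13·20·(40/3)/20 - 13·20²/30 - 13·(40/3)³/(6·20) = 7280/81 kN·m
Superposition: M = Σ M_i = 2780/81 kN·m ≈ 34.320988 kN·m

M(40/3) = 2780/81 kN·m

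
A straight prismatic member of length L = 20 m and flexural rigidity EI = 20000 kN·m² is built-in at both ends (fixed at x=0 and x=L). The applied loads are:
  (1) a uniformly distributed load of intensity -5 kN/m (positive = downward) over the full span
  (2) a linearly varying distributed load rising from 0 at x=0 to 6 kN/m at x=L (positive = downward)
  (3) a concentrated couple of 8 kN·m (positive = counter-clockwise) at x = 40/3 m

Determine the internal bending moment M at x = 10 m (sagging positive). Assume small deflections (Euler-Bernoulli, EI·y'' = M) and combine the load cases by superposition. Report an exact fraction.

Load 1 — uniform load w=-5 kN/m over full span:
  M_1 = wLx/2 - wL²/12 - wx²/2 = (-5)·20·10/2 - (-5)·20²/12 - (-5)·10²/2 = -250/3 kN·m
Load 2 — triangular load w₀=6 kN/m (0→w₀ over full span):
  M_2 = 3w₀Lx/20 - w₀L²/30 - w₀x³/(6L) = 3·6·20·10/20 - 6·20²/30 - 6·10³/(6·20) = 50 kN·m
Load 3 — applied couple M₀=8 kN·m at a=40/3 m (b=L-a=20/3):
  M_3 = R_Ax - M_A  [x≤a] with R_A=8/15, M_A=8/3 = (8/15)·10 - (8/3) = 8/3 kN·m
Superposition: M = Σ M_i = -92/3 kN·m ≈ -30.666667 kN·m

M(10) = -92/3 kN·m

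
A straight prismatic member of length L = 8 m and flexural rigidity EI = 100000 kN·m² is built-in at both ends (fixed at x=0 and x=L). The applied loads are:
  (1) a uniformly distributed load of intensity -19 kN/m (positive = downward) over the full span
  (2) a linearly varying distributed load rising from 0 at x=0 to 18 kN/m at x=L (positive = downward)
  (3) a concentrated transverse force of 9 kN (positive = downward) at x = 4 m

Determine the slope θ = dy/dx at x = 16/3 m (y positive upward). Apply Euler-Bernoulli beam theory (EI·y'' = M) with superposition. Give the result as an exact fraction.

θ(16/3) = -1291/5062500 rad

Load 1 — uniform load w=-19 kN/m over full span:
  θ_1 = -wx(L-x)(L-2x)/(12EI) = -(-19)·(16/3)·(8-(16/3))·(8-2·(16/3))/(12·100000) = -152/253125 rad
Load 2 — triangular load w₀=18 kN/m (0→w₀ over full span):
  θ_2 = -w₀(2x(L-x)(L-2x)(x+2L)+x²(L-x)²)/(120LEI) = -18·(2·(16/3)·(8-(16/3))·(8-2·(16/3))·((16/3)+2·8)+(16/3)²·(8-(16/3))²)/(120·8·100000) = 112/421875 rad
Load 3 — point force P=9 kN at a=4 m (b=L-a=4):
  θ_3 = Pa²(L-x)(2bL-(3b+a)(L-x))/(2L³EI)  [x>a] = 9·4²·(8-(16/3))·(2·4·8-(3·4+4)·(8-(16/3)))/(2·8³·100000) = 1/12500 rad
Superposition: θ = Σ θ_i = -1291/5062500 rad ≈ -0.000255 rad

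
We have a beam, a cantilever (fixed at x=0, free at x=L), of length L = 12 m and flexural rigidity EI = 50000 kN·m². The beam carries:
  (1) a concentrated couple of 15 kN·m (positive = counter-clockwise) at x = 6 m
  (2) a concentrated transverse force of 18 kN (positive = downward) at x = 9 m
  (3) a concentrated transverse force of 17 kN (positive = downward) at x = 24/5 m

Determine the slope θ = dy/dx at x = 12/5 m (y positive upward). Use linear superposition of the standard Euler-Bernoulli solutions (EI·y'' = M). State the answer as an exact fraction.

θ(12/5) = -2799/312500 rad

Load 1 — applied couple M₀=15 kN·m at a=6 m (b=L-a=6):
  θ_1 = M₀x/EI  [x≤a] = 15·(12/5)/50000 = 9/12500 rad
Load 2 — point force P=18 kN at a=9 m (b=L-a=3):
  θ_2 = -Px(2a-x)/(2EI)  [x≤a] = -18·(12/5)·(2·9-(12/5))/(2·50000) = -1053/156250 rad
Load 3 — point force P=17 kN at a=24/5 m (b=L-a=36/5):
  θ_3 = -Px(2a-x)/(2EI)  [x≤a] = -17·(12/5)·(2·(24/5)-(12/5))/(2·50000) = -459/156250 rad
Superposition: θ = Σ θ_i = -2799/312500 rad ≈ -0.008957 rad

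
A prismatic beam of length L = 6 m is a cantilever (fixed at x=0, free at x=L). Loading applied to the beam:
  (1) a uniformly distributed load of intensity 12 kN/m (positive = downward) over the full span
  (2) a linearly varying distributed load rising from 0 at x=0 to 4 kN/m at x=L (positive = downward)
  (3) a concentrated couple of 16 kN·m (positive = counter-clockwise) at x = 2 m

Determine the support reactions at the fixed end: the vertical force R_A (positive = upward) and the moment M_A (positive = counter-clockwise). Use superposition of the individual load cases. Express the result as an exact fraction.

R_A = 84 kN, M_A = 248 kN·m

Load 1 — uniform load w=12 kN/m over full span:
  R_A = wL = 12·6 = 72 kN
  M_A = wL²/2 = 12·6²/2 = 216 kN·m
Load 2 — triangular load w₀=4 kN/m (0→w₀ over full span):
  R_A = w₀L/2 = 4·6/2 = 12 kN
  M_A = w₀L²/3 = 4·6²/3 = 48 kN·m
Load 3 — applied couple M₀=16 kN·m at a=2 m (b=L-a=4):
  R_A = 0 kN
  M_A = -M₀ = -16 kN·m
Superposition: R_A = 84 kN, M_A = 248 kN·m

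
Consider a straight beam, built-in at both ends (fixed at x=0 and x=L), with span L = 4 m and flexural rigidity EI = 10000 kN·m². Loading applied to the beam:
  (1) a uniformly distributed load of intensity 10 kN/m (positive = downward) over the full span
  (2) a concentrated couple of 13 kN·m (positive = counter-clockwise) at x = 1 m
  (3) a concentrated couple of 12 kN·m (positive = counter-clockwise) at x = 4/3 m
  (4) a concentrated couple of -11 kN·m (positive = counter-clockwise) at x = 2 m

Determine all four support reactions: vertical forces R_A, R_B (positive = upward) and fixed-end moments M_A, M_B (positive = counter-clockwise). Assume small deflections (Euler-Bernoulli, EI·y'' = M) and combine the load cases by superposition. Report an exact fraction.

R_A = 753/32 kN, M_A = 391/48 kN·m, R_B = 527/32 kN, M_B = -385/48 kN·m

Load 1 — uniform load w=10 kN/m over full span:
  R_A = wL/2 = 10·4/2 = 20 kN
  M_A = wL²/12 = 10·4²/12 = 40/3 kN·m
  R_B = wL/2 = 10·4/2 = 20 kN
  M_B = -wL²/12 = -10·4²/12 = -40/3 kN·m
Load 2 — applied couple M₀=13 kN·m at a=1 m (b=L-a=3):
  R_A = 6M₀ab/L³ = 6·13·1·3/4³ = 117/32 kN
  M_A = M₀b(2a-b)/L² = 13·3·(2·1-3)/4² = -39/16 kN·m
  R_B = -6M₀ab/L³ = -6·13·1·3/4³ = -117/32 kN
  M_B = M₀a(2b-a)/L² = 13·1·(2·3-1)/4² = 65/16 kN·m
Load 3 — applied couple M₀=12 kN·m at a=4/3 m (b=L-a=8/3):
  R_A = 6M₀ab/L³ = 6·12·(4/3)·(8/3)/4³ = 4 kN
  M_A = M₀b(2a-b)/L² = 12·(8/3)·(2·(4/3)-(8/3))/4² = 0 kN·m
  R_B = -6M₀ab/L³ = -6·12·(4/3)·(8/3)/4³ = -4 kN
  M_B = M₀a(2b-a)/L² = 12·(4/3)·(2·(8/3)-(4/3))/4² = 4 kN·m
Load 4 — applied couple M₀=-11 kN·m at a=2 m (b=L-a=2):
  R_A = 6M₀ab/L³ = 6·(-11)·2·2/4³ = -33/8 kN
  M_A = M₀b(2a-b)/L² = (-11)·2·(2·2-2)/4² = -11/4 kN·m
  R_B = -6M₀ab/L³ = -6·(-11)·2·2/4³ = 33/8 kN
  M_B = M₀a(2b-a)/L² = (-11)·2·(2·2-2)/4² = -11/4 kN·m
Superposition: R_A = 753/32 kN, M_A = 391/48 kN·m, R_B = 527/32 kN, M_B = -385/48 kN·m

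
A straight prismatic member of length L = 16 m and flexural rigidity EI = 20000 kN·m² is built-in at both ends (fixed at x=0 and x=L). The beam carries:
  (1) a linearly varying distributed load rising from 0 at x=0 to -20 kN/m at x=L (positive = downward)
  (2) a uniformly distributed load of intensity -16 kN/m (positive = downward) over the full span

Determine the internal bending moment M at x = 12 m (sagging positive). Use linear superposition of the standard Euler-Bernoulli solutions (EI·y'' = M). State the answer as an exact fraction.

M(12) = -88 kN·m

Load 1 — triangular load w₀=-20 kN/m (0→w₀ over full span):
  M_1 = 3w₀Lx/20 - w₀L²/30 - w₀x³/(6L) = 3·(-20)·16·12/20 - (-20)·16²/30 - (-20)·12³/(6·16) = -136/3 kN·m
Load 2 — uniform load w=-16 kN/m over full span:
  M_2 = wLx/2 - wL²/12 - wx²/2 = (-16)·16·12/2 - (-16)·16²/12 - (-16)·12²/2 = -128/3 kN·m
Superposition: M = Σ M_i = -88 kN·m ≈ -88.000000 kN·m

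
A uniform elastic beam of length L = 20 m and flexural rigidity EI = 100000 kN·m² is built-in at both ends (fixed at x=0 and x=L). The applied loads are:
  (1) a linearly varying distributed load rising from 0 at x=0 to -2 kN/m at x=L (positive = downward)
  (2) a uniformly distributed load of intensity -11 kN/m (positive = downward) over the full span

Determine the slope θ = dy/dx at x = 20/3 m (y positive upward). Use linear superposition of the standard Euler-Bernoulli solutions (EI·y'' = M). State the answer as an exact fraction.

θ(20/3) = 181/30375 rad

Load 1 — triangular load w₀=-2 kN/m (0→w₀ over full span):
  θ_1 = -w₀(2x(L-x)(L-2x)(x+2L)+x²(L-x)²)/(120LEI) = -(-2)·(2·(20/3)·(20-(20/3))·(20-2·(20/3))·((20/3)+2·20)+(20/3)²·(20-(20/3))²)/(120·20·100000) = 16/30375 rad
Load 2 — uniform load w=-11 kN/m over full span:
  θ_2 = -wx(L-x)(L-2x)/(12EI) = -(-11)·(20/3)·(20-(20/3))·(20-2·(20/3))/(12·100000) = 11/2025 rad
Superposition: θ = Σ θ_i = 181/30375 rad ≈ 0.005959 rad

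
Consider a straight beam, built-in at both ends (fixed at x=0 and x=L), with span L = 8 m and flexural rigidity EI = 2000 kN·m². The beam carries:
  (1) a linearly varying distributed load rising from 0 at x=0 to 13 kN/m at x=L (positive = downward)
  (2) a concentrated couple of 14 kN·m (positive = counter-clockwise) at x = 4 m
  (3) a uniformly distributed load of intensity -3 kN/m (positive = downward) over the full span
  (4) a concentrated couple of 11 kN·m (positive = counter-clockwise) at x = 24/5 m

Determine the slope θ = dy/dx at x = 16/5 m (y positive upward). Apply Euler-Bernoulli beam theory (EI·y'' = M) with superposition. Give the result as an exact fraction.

θ(16/5) = -681/156250 rad

Load 1 — triangular load w₀=13 kN/m (0→w₀ over full span):
  θ_1 = -w₀(2x(L-x)(L-2x)(x+2L)+x²(L-x)²)/(120LEI) = -13·(2·(16/5)·(8-(16/5))·(8-2·(16/5))·((16/5)+2·8)+(16/5)²·(8-(16/5))²)/(120·8·2000) = -624/78125 rad
Load 2 — applied couple M₀=14 kN·m at a=4 m (b=L-a=4):
  θ_2 = (R_Ax²/2 - M_Ax)/EI  [x≤a] with R_A=21/8, M_A=7/2 = ((21/8)·(16/5)²/2 - (7/2)·(16/5))/2000 = 7/6250 rad
Load 3 — uniform load w=-3 kN/m over full span:
  θ_3 = -wx(L-x)(L-2x)/(12EI) = -(-3)·(16/5)·(8-(16/5))·(8-2·(16/5))/(12·2000) = 48/15625 rad
Load 4 — applied couple M₀=11 kN·m at a=24/5 m (b=L-a=16/5):
  θ_4 = (R_Ax²/2 - M_Ax)/EI  [x≤a] with R_A=99/50, M_A=88/25 = ((99/50)·(16/5)²/2 - (88/25)·(16/5))/2000 = -44/78125 rad
Superposition: θ = Σ θ_i = -681/156250 rad ≈ -0.004358 rad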